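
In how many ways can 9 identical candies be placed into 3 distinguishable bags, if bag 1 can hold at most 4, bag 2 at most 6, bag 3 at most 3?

By stars and bars, unrestricted non-negative solutions to x_1+…+x_3 = 9 number C(9+2,2) = 55.
Subtract solutions that violate a single cap (substitute x_i' = x_i − (cap_i+1)): x_1 ≥ 5 gives C(6,2) = 15; x_2 ≥ 7 gives C(4,2) = 6; x_3 ≥ 4 gives C(7,2) = 21. Together 42.
Add back pairs where two caps are both exceeded: 0 + 1 + 0 = 1.
By inclusion–exclusion the count is 55 − 42 + 1 = 14.

14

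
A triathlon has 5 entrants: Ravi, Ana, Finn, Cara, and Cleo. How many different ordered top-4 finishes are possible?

120

There are 5 choices for 1st place, 4 for 2nd, and so on down to 2 for position 4.
That gives 5 × 4 × 3 × 2 = 120.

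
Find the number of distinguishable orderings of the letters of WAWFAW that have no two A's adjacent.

40

There are 6!/(3!·2!) = 60 arrangements of WAWFAW in total.
If the two A's are adjacent, glue them into one block, leaving 5 items to arrange: (5)!/(3!) = 20 ways.
Subtracting, 60 − 20 = 40 arrangements keep the A's apart.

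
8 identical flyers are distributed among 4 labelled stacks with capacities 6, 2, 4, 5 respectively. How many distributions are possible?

76

Ignoring the caps, the number of non-negative solutions to x_1+…+x_4 = 8 is C(11,3) = 165.
Subtract solutions that violate a single cap (substitute x_i' = x_i − (cap_i+1)): x_1 ≥ 7 gives C(4,3) = 4; x_2 ≥ 3 gives C(8,3) = 56; x_3 ≥ 5 gives C(6,3) = 20; x_4 ≥ 6 gives C(5,3) = 10. Together 90.
Add back pairs where two caps are both exceeded: 0 + 0 + 0 + 1 + 0 + 0 = 1.
By inclusion–exclusion the count is 165 − 90 + 1 = 76.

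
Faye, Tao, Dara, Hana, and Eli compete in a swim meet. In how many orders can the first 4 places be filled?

This is an ordered selection of 4 from 5: P(5,4).
That gives 5 × 4 × 3 × 2 = 120.

120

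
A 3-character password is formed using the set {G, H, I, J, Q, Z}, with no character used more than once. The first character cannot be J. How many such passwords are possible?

The first character has 6−1 = 5 choices (anything except J).
The remaining 2 characters are filled from the other 5 symbols without repetition: 5 × 4 = 20.
Total: 5 × 20 = 100.

100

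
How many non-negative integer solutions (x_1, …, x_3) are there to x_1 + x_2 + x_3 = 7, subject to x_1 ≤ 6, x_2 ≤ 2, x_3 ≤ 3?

Ignoring the caps, the number of non-negative solutions to x_1+…+x_3 = 7 is C(9,2) = 36.
Subtract solutions that violate a single cap (substitute x_i' = x_i − (cap_i+1)): x_1 ≥ 7 gives C(2,2) = 1; x_2 ≥ 3 gives C(6,2) = 15; x_3 ≥ 4 gives C(5,2) = 10. Together 26.
Add back pairs where two caps are both exceeded: 0 + 0 + 1 = 1.
By inclusion–exclusion the count is 36 − 26 + 1 = 11.

11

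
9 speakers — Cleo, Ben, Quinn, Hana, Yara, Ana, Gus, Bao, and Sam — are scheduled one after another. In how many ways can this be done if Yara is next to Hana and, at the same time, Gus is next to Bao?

Treat {Yara,Hana} as one block (2 orders) and {Gus,Bao} as another (2 orders).
That leaves 7 units to arrange: 2 × 2 × 7! = 4 × 5040 = 20160.

20160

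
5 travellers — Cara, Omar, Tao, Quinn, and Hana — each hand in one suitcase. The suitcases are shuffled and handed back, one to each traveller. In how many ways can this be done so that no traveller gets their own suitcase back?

Let Aᵢ be the assignments in which traveller i gets their own suitcase. We want the size of the complement of A₁∪…∪A_5.
By inclusion–exclusion this is Σ_{j=0}^{5} (−1)^j C(5,j)·(5−j)!.
Computing: 120 − 120 + 60 − 20 + 5 − 1 = 44.

44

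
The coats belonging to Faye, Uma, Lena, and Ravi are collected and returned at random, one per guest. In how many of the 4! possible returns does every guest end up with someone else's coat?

9

Count assignments avoiding every fixed point. For any j of the 4 guests fixed to their own coat, the other 4−j can be arranged in (4−j)! ways.
By inclusion–exclusion this is Σ_{j=0}^{4} (−1)^j C(4,j)·(4−j)!.
Computing: 24 − 24 + 12 − 4 + 1 = 9.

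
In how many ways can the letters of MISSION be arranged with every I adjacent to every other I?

Treat the 2 copies of I as a single block. The multiset to arrange is then {II, M, N, O, S, S}, 6 items in all.
That gives (6)!/(2!) = 360 arrangements.

360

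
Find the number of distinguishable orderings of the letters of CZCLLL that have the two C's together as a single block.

20

Treat the 2 copies of C as a single block. The multiset to arrange is then {CC, L, L, L, Z}, 5 items in all.
That gives (5)!/(3!) = 20 arrangements.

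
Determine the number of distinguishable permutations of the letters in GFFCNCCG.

The 8 letters of GFFCNCCG have repeats: C appearing 3 times, F appearing twice, and G appearing twice.
So there are 8! / (3!·2!·2!) = 1680 distinguishable arrangements.

1680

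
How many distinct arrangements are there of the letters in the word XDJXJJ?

XDJXJJ has 6 letters with J appearing 3 times and X appearing twice.
Dividing 6! = 720 by 3!·2! = 12 for the repeated letters gives 60.

60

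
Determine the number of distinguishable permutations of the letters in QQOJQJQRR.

The 9 letters of QQOJQJQRR have repeats: J appearing twice, Q appearing 4 times, and R appearing twice.
Dividing 9! = 362880 by 4!·2!·2! = 96 for the repeated letters gives 3780.

3780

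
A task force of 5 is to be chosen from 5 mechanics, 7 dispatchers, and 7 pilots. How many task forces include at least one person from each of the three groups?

Total 5-person selections from all 19: C(19,5) = 11628.
Subtract selections that omit an entire group: no mechanics → C(14,5) = 2002; no dispatchers → C(12,5) = 792; no pilots → C(12,5) = 792.
Add back selections omitting two groups (i.e. drawn from a single group): C(5,5) + C(7,5) + C(7,5) = 43.
By inclusion–exclusion: 11628 − 3586 + 43 = 8085.

8085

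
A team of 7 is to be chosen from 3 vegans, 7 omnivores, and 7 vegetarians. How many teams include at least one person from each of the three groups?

Unrestricted: C(17,7) = 19448 ways to pick any 7 of the 17.
Subtract selections that omit an entire group: no vegans → C(14,7) = 3432; no omnivores → C(10,7) = 120; no vegetarians → C(10,7) = 120.
Add back selections omitting two groups (i.e. drawn from a single group): C(3,7) + C(7,7) + C(7,7) = 2.
By inclusion–exclusion: 19448 − 3672 + 2 = 15778.

15778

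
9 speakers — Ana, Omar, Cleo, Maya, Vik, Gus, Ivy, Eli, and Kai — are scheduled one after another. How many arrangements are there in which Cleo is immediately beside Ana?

80640

Glue Cleo and Ana into one block (2 internal orders), leaving 8 units to arrange in a row.
That gives 2 × 8! = 2 × 40320 = 80640.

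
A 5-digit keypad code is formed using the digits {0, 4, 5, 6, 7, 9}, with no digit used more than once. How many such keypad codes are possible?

With no repetition, fill the 5 digits in order: 6 choices, then 5, down to 2.
6 × 5 × 4 × 3 × 2 = 720.

720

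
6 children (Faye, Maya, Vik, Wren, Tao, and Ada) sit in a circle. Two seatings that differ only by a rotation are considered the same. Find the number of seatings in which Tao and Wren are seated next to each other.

48

Glue Tao and Wren into a block (2 internal orders). Seating 5 units around a circle gives (4)! arrangements.
So 2 × (4)! = 2 × 24 = 48.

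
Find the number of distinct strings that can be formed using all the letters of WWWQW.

Letter multiplicities in WWWQW: Q×1, W×4.
Dividing 5! = 120 by 4! = 24 for the repeated letters gives 5.

5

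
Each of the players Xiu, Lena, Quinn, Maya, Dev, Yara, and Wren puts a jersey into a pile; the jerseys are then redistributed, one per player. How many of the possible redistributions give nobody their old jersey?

Count assignments avoiding every fixed point. For any j of the 7 players fixed to their old jersey, the other 7−j can be arranged in (7−j)! ways.
By inclusion–exclusion this is Σ_{j=0}^{7} (−1)^j C(7,j)·(7−j)!.
Computing: 5040 − 5040 + 2520 − 840 + 210 − 42 + 7 − 1 = 1854.

1854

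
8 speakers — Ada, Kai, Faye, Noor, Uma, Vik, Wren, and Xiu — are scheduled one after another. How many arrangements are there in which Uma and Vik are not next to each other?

Of the 8! = 40320 arrangements, those with Uma and Vik adjacent number 2 × 7! = 10080 (treat the pair as a block with 2 internal orders).
So 40320 − 10080 = 30240 arrangements keep them apart.

30240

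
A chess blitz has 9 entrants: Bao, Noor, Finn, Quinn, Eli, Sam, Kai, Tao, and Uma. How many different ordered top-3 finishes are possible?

504

This is an ordered selection of 3 from 9: P(9,3).
That gives 9 × 8 × 7 = 504.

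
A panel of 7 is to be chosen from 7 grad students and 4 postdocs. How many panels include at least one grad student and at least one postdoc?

329

Unrestricted: C(11,7) = 330 ways to pick any 7 of the 11.
Selections missing a whole group: no grad students → C(4,7) = 0; no postdocs → C(7,7) = 1.
Both groups omitted at once is impossible, so 330 − 1 = 329.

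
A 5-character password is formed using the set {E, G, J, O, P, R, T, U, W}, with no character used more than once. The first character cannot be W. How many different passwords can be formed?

The first character has 9−1 = 8 choices (anything except W).
The remaining 4 characters are filled from the other 8 symbols without repetition: 8 × 7 × 6 × 5 = 1680.
Total: 8 × 1680 = 13440.

13440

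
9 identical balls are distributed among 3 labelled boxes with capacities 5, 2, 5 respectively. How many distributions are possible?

9

Without the upper bounds there are C(11,2) = 55 ways to split 9 among 3 boxes.
Subtract solutions that violate a single cap (substitute x_i' = x_i − (cap_i+1)): x_1 ≥ 6 gives C(5,2) = 10; x_2 ≥ 3 gives C(8,2) = 28; x_3 ≥ 6 gives C(5,2) = 10. Together 48.
Add back pairs where two caps are both exceeded: 1 + 0 + 1 = 2.
By inclusion–exclusion the count is 55 − 48 + 2 = 9.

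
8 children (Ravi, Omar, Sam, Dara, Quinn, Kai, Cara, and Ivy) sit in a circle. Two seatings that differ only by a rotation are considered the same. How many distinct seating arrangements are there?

5040

Seat Ravi anywhere (absorbing the rotational symmetry), then permute the other 7: (7)! = 5040.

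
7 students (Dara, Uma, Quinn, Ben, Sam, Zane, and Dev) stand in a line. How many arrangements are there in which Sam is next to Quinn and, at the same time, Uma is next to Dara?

Treat {Sam,Quinn} as one block (2 orders) and {Uma,Dara} as another (2 orders).
That leaves 5 units to arrange: 2 × 2 × 5! = 4 × 120 = 480.

480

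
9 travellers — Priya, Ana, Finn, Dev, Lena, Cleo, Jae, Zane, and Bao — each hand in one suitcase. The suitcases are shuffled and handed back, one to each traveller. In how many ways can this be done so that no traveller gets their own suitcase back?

133496

Count assignments avoiding every fixed point. For any j of the 9 travellers fixed to their own suitcase, the other 9−j can be arranged in (9−j)! ways.
By inclusion–exclusion this is Σ_{j=0}^{9} (−1)^j C(9,j)·(9−j)!.
Computing: 362880 − 362880 + 181440 − 60480 + 15120 − 3024 + 504 − 72 + 9 − 1 = 133496.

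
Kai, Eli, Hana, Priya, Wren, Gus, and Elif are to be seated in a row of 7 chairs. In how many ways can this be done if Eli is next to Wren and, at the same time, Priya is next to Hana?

Treat {Eli,Wren} as one block (2 orders) and {Priya,Hana} as another (2 orders).
That leaves 5 units to arrange: 2 × 2 × 5! = 4 × 120 = 480.

480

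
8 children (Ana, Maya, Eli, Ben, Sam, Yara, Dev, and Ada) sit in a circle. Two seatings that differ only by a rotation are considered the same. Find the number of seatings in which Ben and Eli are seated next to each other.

Treat {Ben, Eli} as one unit (2 internal orders) and seat the resulting 7 units around the table: (6)! circular arrangements.
So 2 × (6)! = 2 × 720 = 1440.

1440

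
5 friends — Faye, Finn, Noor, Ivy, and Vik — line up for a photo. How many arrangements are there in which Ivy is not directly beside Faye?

72

Of the 5! = 120 arrangements, those with Ivy and Faye adjacent number 2 × 4! = 48 (treat the pair as a block with 2 internal orders).
Complementary counting: 120 − 48 = 72.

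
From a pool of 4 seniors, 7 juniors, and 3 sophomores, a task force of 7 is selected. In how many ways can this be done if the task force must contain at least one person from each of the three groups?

2982

With no constraint there are C(14,7) = 3432 possible selections.
Selections missing a whole group: no seniors → C(10,7) = 120; no juniors → C(7,7) = 1; no sophomores → C(11,7) = 330.
Add back selections omitting two groups (i.e. drawn from a single group): C(4,7) + C(7,7) + C(3,7) = 1.
By inclusion–exclusion: 3432 − 451 + 1 = 2982.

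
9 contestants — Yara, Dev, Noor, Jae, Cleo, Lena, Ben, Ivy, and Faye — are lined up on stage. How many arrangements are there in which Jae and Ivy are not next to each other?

There are 9! = 362880 arrangements in all. If Jae and Ivy are adjacent, merging them into one block gives 2·(8)! = 80640 arrangements.
So 362880 − 80640 = 282240 arrangements keep them apart.

282240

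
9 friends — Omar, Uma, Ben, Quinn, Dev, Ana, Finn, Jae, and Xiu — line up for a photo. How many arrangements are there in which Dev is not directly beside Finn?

There are 9! = 362880 arrangements in all. If Dev and Finn are adjacent, merging them into one block gives 2·(8)! = 80640 arrangements.
Complementary counting: 362880 − 80640 = 282240.

282240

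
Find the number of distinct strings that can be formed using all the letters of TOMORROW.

The 8 letters of TOMORROW have repeats: O appearing 3 times and R appearing twice.
So there are 8! / (3!·2!) = 3360 distinguishable arrangements.

3360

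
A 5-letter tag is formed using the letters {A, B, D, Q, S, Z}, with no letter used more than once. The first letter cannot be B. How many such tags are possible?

The first letter has 6−1 = 5 choices (anything except B).
The remaining 4 letters are filled from the other 5 symbols without repetition: 5 × 4 × 3 × 2 = 120.
Total: 5 × 120 = 600.

600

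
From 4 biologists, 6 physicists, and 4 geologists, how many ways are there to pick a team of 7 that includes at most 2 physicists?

Split by how many physicists are chosen (0 through 2).
Sum: C(6,0)·C(8,7) + C(6,1)·C(8,6) + C(6,2)·C(8,5) = 8 + 168 + 840 = 1016.

1016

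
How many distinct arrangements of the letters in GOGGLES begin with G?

360

With the first slot taken by G, it remains to arrange the other 6 letters (OGGLES).
Those 6 letters have G appearing twice, giving (6)!/(2!) = 360.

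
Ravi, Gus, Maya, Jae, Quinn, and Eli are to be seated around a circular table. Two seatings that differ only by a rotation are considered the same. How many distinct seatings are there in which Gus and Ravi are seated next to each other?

48

Treat {Gus, Ravi} as one unit (2 internal orders) and seat the resulting 5 units around the table: (4)! circular arrangements.
So 2 × (4)! = 2 × 24 = 48.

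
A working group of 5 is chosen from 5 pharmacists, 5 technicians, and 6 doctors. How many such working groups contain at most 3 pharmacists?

4312

Split by how many pharmacists are chosen (0 through 3).
Sum: C(5,0)·C(11,5) + C(5,1)·C(11,4) + C(5,2)·C(11,3) + C(5,3)·C(11,2) = 462 + 1650 + 1650 + 550 = 4312.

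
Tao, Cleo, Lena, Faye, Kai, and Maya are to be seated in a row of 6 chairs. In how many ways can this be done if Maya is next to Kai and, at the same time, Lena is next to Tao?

Treat {Maya,Kai} as one block (2 orders) and {Lena,Tao} as another (2 orders).
That leaves 4 units to arrange: 2 × 2 × 4! = 4 × 24 = 96.

96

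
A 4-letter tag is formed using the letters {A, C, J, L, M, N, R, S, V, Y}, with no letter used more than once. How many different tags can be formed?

5040

This is a permutation of 4 out of 10: P(10,4) = 10!/6!.
That product is 10 × 9 × 8 × 7 = 5040.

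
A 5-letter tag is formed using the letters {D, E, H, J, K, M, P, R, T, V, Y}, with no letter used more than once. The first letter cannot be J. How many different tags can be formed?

50400

The first letter has 11−1 = 10 choices (anything except J).
The remaining 4 letters are filled from the other 10 symbols without repetition: 10 × 9 × 8 × 7 = 5040.
Total: 10 × 5040 = 50400.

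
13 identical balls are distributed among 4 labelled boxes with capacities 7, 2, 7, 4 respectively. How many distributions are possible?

75

Without the upper bounds there are C(16,3) = 560 ways to split 13 among 4 boxes.
Subtract solutions that violate a single cap (substitute x_i' = x_i − (cap_i+1)): x_1 ≥ 8 gives C(8,3) = 56; x_2 ≥ 3 gives C(13,3) = 286; x_3 ≥ 8 gives C(8,3) = 56; x_4 ≥ 5 gives C(11,3) = 165. Together 563.
Add back pairs where two caps are both exceeded: 10 + 0 + 1 + 10 + 56 + 1 = 78.
By inclusion–exclusion the count is 560 − 563 + 78 = 75.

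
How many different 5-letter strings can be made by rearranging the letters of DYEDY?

DYEDY has 5 letters with D appearing twice and Y appearing twice.
So there are 5! / (2!·2!) = 30 distinguishable arrangements.

30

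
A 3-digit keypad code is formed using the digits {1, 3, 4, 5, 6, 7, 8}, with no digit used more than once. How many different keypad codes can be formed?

Choose and order 3 of the 7 symbols: the first digit has 7 options, the next 6, then 5.
7 × 6 × 5 = 210.

210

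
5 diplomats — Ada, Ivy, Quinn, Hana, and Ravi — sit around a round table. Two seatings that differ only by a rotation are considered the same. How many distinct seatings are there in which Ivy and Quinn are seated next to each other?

Treat {Ivy, Quinn} as one unit (2 internal orders) and seat the resulting 4 units around the table: (3)! circular arrangements.
So 2 × (3)! = 2 × 6 = 12.

12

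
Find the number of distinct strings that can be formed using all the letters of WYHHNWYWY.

5040

The 9 letters of WYHHNWYWY have repeats: H appearing twice, W appearing 3 times, and Y appearing 3 times.
Dividing 9! = 362880 by 3!·3!·2! = 72 for the repeated letters gives 5040.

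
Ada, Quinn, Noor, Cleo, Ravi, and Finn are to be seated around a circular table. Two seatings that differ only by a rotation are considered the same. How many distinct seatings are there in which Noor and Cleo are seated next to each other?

Glue Noor and Cleo into a block (2 internal orders). Seating 5 units around a circle gives (4)! arrangements.
So 2 × (4)! = 2 × 24 = 48.

48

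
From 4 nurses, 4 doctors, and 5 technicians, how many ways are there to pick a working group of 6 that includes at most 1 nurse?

588

Split by how many nurses are chosen (0 through 1).
Sum: C(4,0)·C(9,6) + C(4,1)·C(9,5) = 84 + 504 = 588.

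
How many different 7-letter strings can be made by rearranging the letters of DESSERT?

1260

The 7 letters of DESSERT have repeats: E appearing twice and S appearing twice.
Dividing 7! = 5040 by 2!·2! = 4 for the repeated letters gives 1260.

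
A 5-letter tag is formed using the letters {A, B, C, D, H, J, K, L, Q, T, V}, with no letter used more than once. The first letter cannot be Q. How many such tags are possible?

The first letter has 11−1 = 10 choices (anything except Q).
The remaining 4 letters are filled from the other 10 symbols without repetition: 10 × 9 × 8 × 7 = 5040.
Total: 10 × 5040 = 50400.

50400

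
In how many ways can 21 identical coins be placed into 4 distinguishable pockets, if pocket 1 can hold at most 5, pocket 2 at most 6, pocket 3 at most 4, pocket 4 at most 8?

10

By stars and bars, unrestricted non-negative solutions to x_1+…+x_4 = 21 number C(21+3,3) = 2024.
Subtract solutions that violate a single cap (substitute x_i' = x_i − (cap_i+1)): x_1 ≥ 6 gives C(18,3) = 816; x_2 ≥ 7 gives C(17,3) = 680; x_3 ≥ 5 gives C(19,3) = 969; x_4 ≥ 9 gives C(15,3) = 455. Together 2920.
Add back pairs where two caps are both exceeded: 165 + 286 + 84 + 220 + 56 + 120 = 931.
Subtract triples: 20 + 0 + 4 + 1 = 25.
By inclusion–exclusion the count is 2024 − 2920 + 931 − 25 = 10.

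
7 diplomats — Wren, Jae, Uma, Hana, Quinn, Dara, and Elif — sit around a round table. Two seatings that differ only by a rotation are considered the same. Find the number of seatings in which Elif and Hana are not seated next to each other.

480

All circular seatings of 7 people number (6)! = 720.
Seatings with Elif beside Hana: treat them as a block with 2 internal orders, giving 2 × (5)! = 240.
Subtracting, 720 − 240 = 480.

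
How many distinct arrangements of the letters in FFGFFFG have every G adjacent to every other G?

6

Treat the 2 copies of G as a single block. The multiset to arrange is then {GG, F, F, F, F, F}, 6 items in all.
That gives (6)!/(5!) = 6 arrangements.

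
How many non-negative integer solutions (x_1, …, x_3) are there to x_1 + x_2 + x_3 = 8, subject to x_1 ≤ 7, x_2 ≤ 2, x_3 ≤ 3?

11

By stars and bars, unrestricted non-negative solutions to x_1+…+x_3 = 8 number C(8+2,2) = 45.
Subtract solutions that violate a single cap (substitute x_i' = x_i − (cap_i+1)): x_1 ≥ 8 gives C(2,2) = 1; x_2 ≥ 3 gives C(7,2) = 21; x_3 ≥ 4 gives C(6,2) = 15. Together 37.
Add back pairs where two caps are both exceeded: 0 + 0 + 3 = 3.
By inclusion–exclusion the count is 45 − 37 + 3 = 11.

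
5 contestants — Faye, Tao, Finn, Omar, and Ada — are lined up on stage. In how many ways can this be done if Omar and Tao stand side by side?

Place the 3 others and the Omar-Tao pair as 4 objects in a line; the pair has 2 internal arrangements.
So the count is 2·(4)! = 48.

48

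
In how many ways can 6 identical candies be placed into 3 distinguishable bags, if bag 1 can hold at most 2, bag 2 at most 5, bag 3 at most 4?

Without the upper bounds there are C(8,2) = 28 ways to split 6 among 3 bags.
Subtract solutions that violate a single cap (substitute x_i' = x_i − (cap_i+1)): x_1 ≥ 3 gives C(5,2) = 10; x_2 ≥ 6 gives C(2,2) = 1; x_3 ≥ 5 gives C(3,2) = 3. Together 14.
No two caps can be exceeded simultaneously, so the pair terms are all 0.
By inclusion–exclusion the count is 28 − 14 + 0 = 14.

14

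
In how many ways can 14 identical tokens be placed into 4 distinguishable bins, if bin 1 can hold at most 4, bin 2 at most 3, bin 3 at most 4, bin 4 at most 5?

By stars and bars, unrestricted non-negative solutions to x_1+…+x_4 = 14 number C(14+3,3) = 680.
Subtract solutions that violate a single cap (substitute x_i' = x_i − (cap_i+1)): x_1 ≥ 5 gives C(12,3) = 220; x_2 ≥ 4 gives C(13,3) = 286; x_3 ≥ 5 gives C(12,3) = 220; x_4 ≥ 6 gives C(11,3) = 165. Together 891.
Add back pairs where two caps are both exceeded: 56 + 35 + 20 + 56 + 35 + 20 = 222.
Subtract triples: 1 + 0 + 0 + 0 = 1.
By inclusion–exclusion the count is 680 − 891 + 222 − 1 = 10.

10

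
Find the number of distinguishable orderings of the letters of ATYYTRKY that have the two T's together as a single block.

840

Treat the 2 copies of T as a single block. The multiset to arrange is then {TT, A, K, R, Y, Y, Y}, 7 items in all.
That gives (7)!/(3!) = 840 arrangements.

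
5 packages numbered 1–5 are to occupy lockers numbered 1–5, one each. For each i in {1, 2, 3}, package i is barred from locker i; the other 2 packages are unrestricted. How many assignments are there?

64

Let Aᵢ (for i ∈ {1, 2, 3}) be the placements that put package i in its forbidden locker. Any j of these fix j positions, leaving (5−j)! ways to fill the rest, and there are C(3,j) ways to pick which j.
By inclusion–exclusion, the number of valid placements is Σ_{j=0}^{3} (−1)^j C(3,j)·(5−j)!.
Computing: 120 − 72 + 18 − 2 = 64.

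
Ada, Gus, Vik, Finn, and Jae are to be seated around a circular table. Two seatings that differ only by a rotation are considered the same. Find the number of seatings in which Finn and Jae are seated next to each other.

Treat {Finn, Jae} as one unit (2 internal orders) and seat the resulting 4 units around the table: (3)! circular arrangements.
So 2 × (3)! = 2 × 6 = 12.

12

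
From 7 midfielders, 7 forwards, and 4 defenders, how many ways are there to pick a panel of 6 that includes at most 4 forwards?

18326

Split by how many forwards are chosen (0 through 4).
Sum: C(7,0)·C(11,6) + C(7,1)·C(11,5) + C(7,2)·C(11,4) + C(7,3)·C(11,3) + C(7,4)·C(11,2) = 462 + 3234 + 6930 + 5775 + 1925 = 18326.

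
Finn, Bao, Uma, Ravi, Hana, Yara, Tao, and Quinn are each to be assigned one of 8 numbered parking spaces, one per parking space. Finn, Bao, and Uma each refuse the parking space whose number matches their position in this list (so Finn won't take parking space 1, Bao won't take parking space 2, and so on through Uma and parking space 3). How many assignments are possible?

27240

Let Aᵢ (for i ∈ {1, 2, 3}) be the placements that put person i in their forbidden parking space. Any j of these fix j positions, leaving (8−j)! ways to fill the rest, and there are C(3,j) ways to pick which j.
By inclusion–exclusion, the number of valid placements is Σ_{j=0}^{3} (−1)^j C(3,j)·(8−j)!.
Computing: 40320 − 15120 + 2160 − 120 = 27240.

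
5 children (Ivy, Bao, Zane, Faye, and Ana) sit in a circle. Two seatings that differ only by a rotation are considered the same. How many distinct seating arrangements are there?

24

Fix one person's seat to break rotational symmetry; the remaining 4 people can be arranged in (4)! = 24 ways.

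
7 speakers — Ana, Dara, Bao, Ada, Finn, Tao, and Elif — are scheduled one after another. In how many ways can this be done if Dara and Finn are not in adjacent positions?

Of the 7! = 5040 arrangements, those with Dara and Finn adjacent number 2 × 6! = 1440 (treat the pair as a block with 2 internal orders).
So 5040 − 1440 = 3600 arrangements keep them apart.

3600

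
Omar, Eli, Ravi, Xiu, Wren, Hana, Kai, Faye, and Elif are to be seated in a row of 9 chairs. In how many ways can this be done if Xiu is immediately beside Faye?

Place the 7 others and the Xiu-Faye pair as 8 objects in a line; the pair has 2 internal arrangements.
That gives 2 × 8! = 2 × 40320 = 80640.

80640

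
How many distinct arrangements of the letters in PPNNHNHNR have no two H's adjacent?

There are 9!/(4!·2!·2!) = 3780 arrangements of PPNNHNHNR in total.
Arrangements with the H's together: treat HH as one letter, giving (8)!/(4!·2!) = 840.
Subtracting, 3780 − 840 = 2940 arrangements keep the H's apart.

2940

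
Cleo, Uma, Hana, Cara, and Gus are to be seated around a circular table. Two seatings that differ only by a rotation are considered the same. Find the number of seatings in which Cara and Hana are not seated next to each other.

12

All circular seatings of 5 people number (4)! = 24.
Those with Cara next to Hana: fuse the pair into one unit and seat 4 units around a circle — 2·(3)! = 12.
Subtracting, 24 − 12 = 12.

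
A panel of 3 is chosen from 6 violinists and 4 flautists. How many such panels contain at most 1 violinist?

40

Split by how many violinists are chosen (0 through 1).
Sum: C(6,0)·C(4,3) + C(6,1)·C(4,2) = 4 + 36 = 40.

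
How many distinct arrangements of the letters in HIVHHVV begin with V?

With the first slot taken by V, it remains to arrange the other 6 letters (HIHHVV).
Those 6 letters have H appearing 3 times and V appearing twice, giving (6)!/(3!·2!) = 60.

60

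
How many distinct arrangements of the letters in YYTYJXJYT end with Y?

1680

Fix Y in the last position and arrange the remaining 8 letters.
Those 8 letters have J appearing twice, T appearing twice, and Y appearing 3 times, giving (8)!/(3!·2!·2!) = 1680.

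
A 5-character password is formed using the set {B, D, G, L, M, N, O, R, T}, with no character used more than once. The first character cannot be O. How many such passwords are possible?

13440

The first character has 9−1 = 8 choices (anything except O).
The remaining 4 characters are filled from the other 8 symbols without repetition: 8 × 7 × 6 × 5 = 1680.
Total: 8 × 1680 = 13440.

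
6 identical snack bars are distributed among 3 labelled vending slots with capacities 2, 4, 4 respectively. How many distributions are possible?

Without the upper bounds there are C(8,2) = 28 ways to split 6 among 3 vending slots.
Subtract solutions that violate a single cap (substitute x_i' = x_i − (cap_i+1)): x_1 ≥ 3 gives C(5,2) = 10; x_2 ≥ 5 gives C(3,2) = 3; x_3 ≥ 5 gives C(3,2) = 3. Together 16.
No two caps can be exceeded simultaneously, so the pair terms are all 0.
By inclusion–exclusion the count is 28 − 16 + 0 = 12.

12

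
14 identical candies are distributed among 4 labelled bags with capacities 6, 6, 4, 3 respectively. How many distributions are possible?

Ignoring the caps, the number of non-negative solutions to x_1+…+x_4 = 14 is C(17,3) = 680.
Subtract solutions that violate a single cap (substitute x_i' = x_i − (cap_i+1)): x_1 ≥ 7 gives C(10,3) = 120; x_2 ≥ 7 gives C(10,3) = 120; x_3 ≥ 5 gives C(12,3) = 220; x_4 ≥ 4 gives C(13,3) = 286. Together 746.
Add back pairs where two caps are both exceeded: 1 + 10 + 20 + 10 + 20 + 56 = 117.
By inclusion–exclusion the count is 680 − 746 + 117 = 51.

51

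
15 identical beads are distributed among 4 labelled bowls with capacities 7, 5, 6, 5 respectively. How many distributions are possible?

140

Ignoring the caps, the number of non-negative solutions to x_1+…+x_4 = 15 is C(18,3) = 816.
Subtract solutions that violate a single cap (substitute x_i' = x_i − (cap_i+1)): x_1 ≥ 8 gives C(10,3) = 120; x_2 ≥ 6 gives C(12,3) = 220; x_3 ≥ 7 gives C(11,3) = 165; x_4 ≥ 6 gives C(12,3) = 220. Together 725.
Add back pairs where two caps are both exceeded: 4 + 1 + 4 + 10 + 20 + 10 = 49.
By inclusion–exclusion the count is 816 − 725 + 49 = 140.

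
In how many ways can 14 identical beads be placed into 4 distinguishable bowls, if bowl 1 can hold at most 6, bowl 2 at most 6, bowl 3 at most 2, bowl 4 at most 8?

Ignoring the caps, the number of non-negative solutions to x_1+…+x_4 = 14 is C(17,3) = 680.
Subtract solutions that violate a single cap (substitute x_i' = x_i − (cap_i+1)): x_1 ≥ 7 gives C(10,3) = 120; x_2 ≥ 7 gives C(10,3) = 120; x_3 ≥ 3 gives C(14,3) = 364; x_4 ≥ 9 gives C(8,3) = 56. Together 660.
Add back pairs where two caps are both exceeded: 1 + 35 + 0 + 35 + 0 + 10 = 81.
By inclusion–exclusion the count is 680 − 660 + 81 = 101.

101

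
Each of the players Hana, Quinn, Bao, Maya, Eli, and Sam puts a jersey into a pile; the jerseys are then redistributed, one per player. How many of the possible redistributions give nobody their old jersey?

Count assignments avoiding every fixed point. For any j of the 6 players fixed to their old jersey, the other 6−j can be arranged in (6−j)! ways.
By inclusion–exclusion this is Σ_{j=0}^{6} (−1)^j C(6,j)·(6−j)!.
Computing: 720 − 720 + 360 − 120 + 30 − 6 + 1 = 265.

265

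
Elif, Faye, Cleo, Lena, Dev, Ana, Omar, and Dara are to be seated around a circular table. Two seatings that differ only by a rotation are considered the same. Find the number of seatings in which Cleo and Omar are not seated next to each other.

3600

All circular seatings of 8 people number (7)! = 5040.
Seatings with Cleo beside Omar: treat them as a block with 2 internal orders, giving 2 × (6)! = 1440.
Subtracting, 5040 − 1440 = 3600.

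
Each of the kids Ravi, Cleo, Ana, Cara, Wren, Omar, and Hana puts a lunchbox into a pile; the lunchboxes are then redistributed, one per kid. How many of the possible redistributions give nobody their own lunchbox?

Let Aᵢ be the assignments in which kid i gets their own lunchbox. We want the size of the complement of A₁∪…∪A_7.
By inclusion–exclusion this is Σ_{j=0}^{7} (−1)^j C(7,j)·(7−j)!.
Computing: 5040 − 5040 + 2520 − 840 + 210 − 42 + 7 − 1 = 1854.

1854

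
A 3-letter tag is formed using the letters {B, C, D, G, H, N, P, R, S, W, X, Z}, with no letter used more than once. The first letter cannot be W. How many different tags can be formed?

1210

The first letter has 12−1 = 11 choices (anything except W).
The remaining 2 letters are filled from the other 11 symbols without repetition: 11 × 10 = 110.
Total: 11 × 110 = 1210.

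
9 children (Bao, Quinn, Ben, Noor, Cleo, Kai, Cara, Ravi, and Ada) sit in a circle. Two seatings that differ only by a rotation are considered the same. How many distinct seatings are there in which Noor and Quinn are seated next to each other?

10080

Treat {Noor, Quinn} as one unit (2 internal orders) and seat the resulting 8 units around the table: (7)! circular arrangements.
So 2 × (7)! = 2 × 5040 = 10080.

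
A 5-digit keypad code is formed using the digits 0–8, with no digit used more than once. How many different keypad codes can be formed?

With no repetition, fill the 5 digits in order: 9 choices, then 8, down to 5.
That product is 9 × 8 × 7 × 6 × 5 = 15120.

15120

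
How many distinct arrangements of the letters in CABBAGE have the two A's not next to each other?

900

There are 7!/(2!·2!) = 1260 arrangements of CABBAGE in total.
Arrangements with the A's together: treat AA as one letter, giving (6)!/(2!) = 360.
Subtracting, 1260 − 360 = 900 arrangements keep the A's apart.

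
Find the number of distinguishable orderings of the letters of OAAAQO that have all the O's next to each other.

20

Treat the 2 copies of O as a single block. The multiset to arrange is then {OO, A, A, A, Q}, 5 items in all.
That gives (5)!/(3!) = 20 arrangements.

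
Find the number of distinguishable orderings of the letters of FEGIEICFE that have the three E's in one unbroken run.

1260

Treat the 3 copies of E as a single block. The multiset to arrange is then {EEE, C, F, F, G, I, I}, 7 items in all.
That gives (7)!/(2!·2!) = 1260 arrangements.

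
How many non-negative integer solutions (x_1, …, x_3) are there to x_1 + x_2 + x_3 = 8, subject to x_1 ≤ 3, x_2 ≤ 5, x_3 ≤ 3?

By stars and bars, unrestricted non-negative solutions to x_1+…+x_3 = 8 number C(8+2,2) = 45.
Subtract solutions that violate a single cap (substitute x_i' = x_i − (cap_i+1)): x_1 ≥ 4 gives C(6,2) = 15; x_2 ≥ 6 gives C(4,2) = 6; x_3 ≥ 4 gives C(6,2) = 15. Together 36.
Add back pairs where two caps are both exceeded: 0 + 1 + 0 = 1.
By inclusion–exclusion the count is 45 − 36 + 1 = 10.

10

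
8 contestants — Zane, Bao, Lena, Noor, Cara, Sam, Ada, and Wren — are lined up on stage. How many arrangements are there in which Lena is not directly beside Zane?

30240

There are 8! = 40320 arrangements in all. If Lena and Zane are adjacent, merging them into one block gives 2·(7)! = 10080 arrangements.
Complementary counting: 40320 − 10080 = 30240.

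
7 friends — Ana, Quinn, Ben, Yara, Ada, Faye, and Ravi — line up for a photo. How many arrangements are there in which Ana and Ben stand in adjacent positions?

1440

Glue Ana and Ben into one block (2 internal orders), leaving 6 units to arrange in a row.
That gives 2 × 6! = 2 × 720 = 1440.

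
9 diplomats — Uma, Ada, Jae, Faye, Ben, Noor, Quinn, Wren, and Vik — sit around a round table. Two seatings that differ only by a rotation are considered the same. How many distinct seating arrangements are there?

Fix one person's seat to break rotational symmetry; the remaining 8 people can be arranged in (8)! = 40320 ways.

40320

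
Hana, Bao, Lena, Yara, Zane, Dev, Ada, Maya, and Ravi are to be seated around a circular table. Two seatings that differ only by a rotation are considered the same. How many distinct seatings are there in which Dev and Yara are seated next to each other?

Glue Dev and Yara into a block (2 internal orders). Seating 8 units around a circle gives (7)! arrangements.
So 2 × (7)! = 2 × 5040 = 10080.

10080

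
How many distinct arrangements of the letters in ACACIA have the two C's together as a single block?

Treat the 2 copies of C as a single block. The multiset to arrange is then {CC, A, A, A, I}, 5 items in all.
That gives (5)!/(3!) = 20 arrangements.

20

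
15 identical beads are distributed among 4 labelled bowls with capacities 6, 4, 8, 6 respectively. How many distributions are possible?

164

Ignoring the caps, the number of non-negative solutions to x_1+…+x_4 = 15 is C(18,3) = 816.
Subtract solutions that violate a single cap (substitute x_i' = x_i − (cap_i+1)): x_1 ≥ 7 gives C(11,3) = 165; x_2 ≥ 5 gives C(13,3) = 286; x_3 ≥ 9 gives C(9,3) = 84; x_4 ≥ 7 gives C(11,3) = 165. Together 700.
Add back pairs where two caps are both exceeded: 20 + 0 + 4 + 4 + 20 + 0 = 48.
By inclusion–exclusion the count is 816 − 700 + 48 = 164.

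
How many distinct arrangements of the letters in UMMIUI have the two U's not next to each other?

60

There are 6!/(2!·2!·2!) = 90 arrangements of UMMIUI in total.
Arrangements with the U's together: treat UU as one letter, giving (5)!/(2!·2!) = 30.
Hence 90 − 30 = 60.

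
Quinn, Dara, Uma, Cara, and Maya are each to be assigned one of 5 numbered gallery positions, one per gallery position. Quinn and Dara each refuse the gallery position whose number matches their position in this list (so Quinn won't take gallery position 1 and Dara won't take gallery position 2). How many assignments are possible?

78

Let Aᵢ (for i ∈ {1, 2}) be the placements that put person i in their forbidden gallery position. Any j of these fix j positions, leaving (5−j)! ways to fill the rest, and there are C(2,j) ways to pick which j.
By inclusion–exclusion, the number of valid placements is Σ_{j=0}^{2} (−1)^j C(2,j)·(5−j)!.
Computing: 120 − 48 + 6 = 78.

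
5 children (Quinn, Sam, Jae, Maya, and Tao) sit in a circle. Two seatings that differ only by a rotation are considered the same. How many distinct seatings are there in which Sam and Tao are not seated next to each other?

12

Without the restriction there are (4)! = 24 seatings.
Those with Sam next to Tao: fuse the pair into one unit and seat 4 units around a circle — 2·(3)! = 12.
Subtracting, 24 − 12 = 12.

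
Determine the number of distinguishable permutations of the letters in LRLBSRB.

630

The 7 letters of LRLBSRB have repeats: B appearing twice, L appearing twice, and R appearing twice.
Dividing 7! = 5040 by 2!·2!·2! = 8 for the repeated letters gives 630.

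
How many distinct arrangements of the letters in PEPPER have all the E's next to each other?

Treat the 2 copies of E as a single block. The multiset to arrange is then {EE, P, P, P, R}, 5 items in all.
That gives (5)!/(3!) = 20 arrangements.

20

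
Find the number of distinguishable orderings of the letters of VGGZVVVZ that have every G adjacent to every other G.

Treat the 2 copies of G as a single block. The multiset to arrange is then {GG, V, V, V, V, Z, Z}, 7 items in all.
That gives (7)!/(4!·2!) = 105 arrangements.

105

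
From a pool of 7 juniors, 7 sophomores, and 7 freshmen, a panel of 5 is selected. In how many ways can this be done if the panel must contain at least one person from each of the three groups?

Total 5-person selections from all 21: C(21,5) = 20349.
Subtract selections that omit an entire group: no juniors → C(14,5) = 2002; no sophomores → C(14,5) = 2002; no freshmen → C(14,5) = 2002.
Add back selections omitting two groups (i.e. drawn from a single group): C(7,5) + C(7,5) + C(7,5) = 63.
By inclusion–exclusion: 20349 − 6006 + 63 = 14406.

14406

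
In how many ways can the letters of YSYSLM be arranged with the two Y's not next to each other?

Total arrangements of YSYSLM: 6!/(2!·2!) = 180.
If the two Y's are adjacent, glue them into one block, leaving 5 items to arrange: (5)!/(2!) = 60 ways.
Hence 180 − 60 = 120.

120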